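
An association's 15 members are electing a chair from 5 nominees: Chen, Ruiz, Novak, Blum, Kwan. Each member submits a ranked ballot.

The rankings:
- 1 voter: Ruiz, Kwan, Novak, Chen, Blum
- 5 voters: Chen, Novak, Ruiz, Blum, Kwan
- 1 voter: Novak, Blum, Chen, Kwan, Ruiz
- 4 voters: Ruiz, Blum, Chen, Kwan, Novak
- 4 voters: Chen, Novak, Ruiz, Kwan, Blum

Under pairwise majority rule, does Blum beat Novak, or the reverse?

Novak

Ballots ranking Blum above Novak: 4.
Ballots ranking Novak above Blum: 15 − 4 = 11.
Novak wins the head-to-head 11–4.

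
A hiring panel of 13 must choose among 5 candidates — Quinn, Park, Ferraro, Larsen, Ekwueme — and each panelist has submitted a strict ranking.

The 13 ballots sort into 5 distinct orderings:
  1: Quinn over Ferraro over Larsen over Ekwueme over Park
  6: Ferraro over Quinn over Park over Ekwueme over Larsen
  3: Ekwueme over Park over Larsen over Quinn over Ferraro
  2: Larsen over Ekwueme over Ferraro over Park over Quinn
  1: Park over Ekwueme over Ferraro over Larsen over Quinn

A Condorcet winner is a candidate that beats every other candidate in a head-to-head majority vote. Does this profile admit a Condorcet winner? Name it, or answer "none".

Ferraro

Head-to-head results (13 committee members):
Quinn vs Park: Quinn preferred on 1+6 = 7 ballots; Quinn wins 7–6.
Quinn vs Ferraro: Quinn is ranked higher on 1+3 = 4 ballots, Ferraro on 9. Ferraro wins 9–4.
Quinn vs Larsen: 7 to 6, Quinn.
Quinn vs Ekwueme: 1+6 = 7 for Quinn, 6 for Ekwueme — Quinn by 7–6.
Park vs Ferraro: Park is ranked higher on 3+1 = 4 ballots, Ferraro on 9. Ferraro wins 9–4.
Park vs Larsen: 6+3+1 = 10 for Park, 3 for Larsen — Park by 10–3.
Park vs Ekwueme: 6+1 = 7 for Park, 6 for Ekwueme — Park by 7–6.
Ferraro vs Larsen: 1+6+1 = 8 for Ferraro, 5 for Larsen — Ferraro by 8–5.
Ferraro vs Ekwueme: 7 to 6, Ferraro.
Larsen vs Ekwueme: 3 to 10, Ekwueme.
Ferraro wins every pairwise contest, so Ferraro is the Condorcet winner.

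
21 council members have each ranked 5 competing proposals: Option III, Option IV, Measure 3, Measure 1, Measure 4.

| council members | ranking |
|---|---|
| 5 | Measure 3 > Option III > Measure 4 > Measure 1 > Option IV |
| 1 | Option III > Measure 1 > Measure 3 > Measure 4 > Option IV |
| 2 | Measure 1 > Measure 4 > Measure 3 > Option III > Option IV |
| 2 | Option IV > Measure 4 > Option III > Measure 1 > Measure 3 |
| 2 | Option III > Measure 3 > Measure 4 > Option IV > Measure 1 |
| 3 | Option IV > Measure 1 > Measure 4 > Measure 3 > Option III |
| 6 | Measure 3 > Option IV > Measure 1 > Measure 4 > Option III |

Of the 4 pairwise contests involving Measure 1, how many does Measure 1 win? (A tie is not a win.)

Measure 1 against each rival (21 council members):
Measure 1 vs Option III: Measure 1, 11–10.
Measure 1 vs Option IV: Measure 1 preferred on 5+1+2 = 8 ballots; Option IV wins 13–8.
Measure 1 vs Measure 3: Measure 3 wins 13–8.
Measure 1 vs Measure 4: Measure 1 preferred on 1+2+3+6 = 12 ballots; Measure 1 wins 12–9.
Measure 1 beats Option III, Measure 4; loses to Option IV, Measure 3 — 2 pairwise wins.

2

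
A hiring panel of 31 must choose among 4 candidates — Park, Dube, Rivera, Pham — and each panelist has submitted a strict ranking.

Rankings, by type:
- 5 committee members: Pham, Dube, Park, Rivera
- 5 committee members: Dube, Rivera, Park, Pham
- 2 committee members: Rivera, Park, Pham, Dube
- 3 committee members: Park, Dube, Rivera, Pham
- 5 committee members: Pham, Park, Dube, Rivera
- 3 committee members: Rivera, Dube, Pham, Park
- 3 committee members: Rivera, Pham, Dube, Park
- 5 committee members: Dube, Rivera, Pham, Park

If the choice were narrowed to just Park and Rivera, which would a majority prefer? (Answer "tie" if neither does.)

Rivera

Ballots ranking Park above Rivera: 5 + 3 + 5 = 13.
Ballots ranking Rivera above Park: 31 − 13 = 18.
Rivera wins the head-to-head 18–13.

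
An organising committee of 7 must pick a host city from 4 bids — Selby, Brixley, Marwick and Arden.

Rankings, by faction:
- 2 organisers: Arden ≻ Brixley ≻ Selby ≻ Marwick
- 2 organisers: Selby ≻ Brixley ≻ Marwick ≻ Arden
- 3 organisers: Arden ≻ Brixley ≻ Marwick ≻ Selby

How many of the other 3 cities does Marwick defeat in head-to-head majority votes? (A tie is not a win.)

0

Marwick against each rival (7 organisers):
Marwick vs Selby: Selby wins 4–3.
Marwick vs Brixley: Marwick preferred on 0 ballots; Brixley wins 7–0.
Marwick vs Arden: 2 to 5, Arden.
Marwick beats no one; loses to Selby, Brixley, Arden — 0 pairwise wins.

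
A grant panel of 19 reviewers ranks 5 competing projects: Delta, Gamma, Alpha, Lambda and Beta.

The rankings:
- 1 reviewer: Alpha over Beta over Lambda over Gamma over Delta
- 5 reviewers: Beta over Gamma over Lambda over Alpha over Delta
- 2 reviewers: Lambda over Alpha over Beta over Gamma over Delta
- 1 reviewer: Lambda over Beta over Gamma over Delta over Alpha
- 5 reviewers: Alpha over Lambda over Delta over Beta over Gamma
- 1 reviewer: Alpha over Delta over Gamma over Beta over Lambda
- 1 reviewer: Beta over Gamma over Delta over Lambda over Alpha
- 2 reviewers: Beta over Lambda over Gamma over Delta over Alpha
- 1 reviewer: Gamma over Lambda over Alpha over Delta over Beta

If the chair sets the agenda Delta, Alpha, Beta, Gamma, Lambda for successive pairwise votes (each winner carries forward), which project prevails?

Lambda

Round 1: Delta vs Alpha — 4–15, Alpha advances.
Round 2: Alpha vs Beta — 10–9, Alpha advances.
Round 3: Alpha vs Gamma — 9–10, Gamma advances.
Round 4: Gamma vs Lambda — 8–11, Lambda advances.
Lambda survives the agenda.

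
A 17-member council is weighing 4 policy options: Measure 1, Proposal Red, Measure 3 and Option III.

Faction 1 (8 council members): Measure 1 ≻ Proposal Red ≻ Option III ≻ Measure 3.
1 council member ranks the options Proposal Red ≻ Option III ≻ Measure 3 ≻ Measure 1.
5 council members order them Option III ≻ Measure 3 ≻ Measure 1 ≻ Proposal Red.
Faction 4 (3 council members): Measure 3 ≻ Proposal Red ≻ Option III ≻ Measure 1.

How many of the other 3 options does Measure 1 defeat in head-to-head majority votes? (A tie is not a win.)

1

Measure 1 against each rival (17 council members):
Measure 1 vs Proposal Red: 13 to 4, Measure 1.
Measure 1 vs Measure 3: Measure 1 is ranked higher on 8 ballots, Measure 3 on 9. Measure 3 wins 9–8.
Measure 1–Option III: Option III 9–8.
Measure 1 beats Proposal Red; loses to Measure 3, Option III — 1 pairwise win.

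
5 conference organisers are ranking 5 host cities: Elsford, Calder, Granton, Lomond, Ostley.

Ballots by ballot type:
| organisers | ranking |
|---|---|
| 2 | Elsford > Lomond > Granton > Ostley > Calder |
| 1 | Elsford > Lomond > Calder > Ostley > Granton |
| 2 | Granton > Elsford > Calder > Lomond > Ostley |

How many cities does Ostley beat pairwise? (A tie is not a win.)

Ostley against each rival (5 organisers):
Ostley vs Elsford: Elsford wins 5–0.
Ostley vs Calder: Calder wins 3–2.
Ostley vs Granton: Ostley preferred on 1 ballot; Granton wins 4–1.
Ostley vs Lomond: Ostley preferred on 0 ballots; Lomond wins 5–0.
Ostley beats no one; loses to Elsford, Calder, Granton, Lomond — 0 pairwise wins.

0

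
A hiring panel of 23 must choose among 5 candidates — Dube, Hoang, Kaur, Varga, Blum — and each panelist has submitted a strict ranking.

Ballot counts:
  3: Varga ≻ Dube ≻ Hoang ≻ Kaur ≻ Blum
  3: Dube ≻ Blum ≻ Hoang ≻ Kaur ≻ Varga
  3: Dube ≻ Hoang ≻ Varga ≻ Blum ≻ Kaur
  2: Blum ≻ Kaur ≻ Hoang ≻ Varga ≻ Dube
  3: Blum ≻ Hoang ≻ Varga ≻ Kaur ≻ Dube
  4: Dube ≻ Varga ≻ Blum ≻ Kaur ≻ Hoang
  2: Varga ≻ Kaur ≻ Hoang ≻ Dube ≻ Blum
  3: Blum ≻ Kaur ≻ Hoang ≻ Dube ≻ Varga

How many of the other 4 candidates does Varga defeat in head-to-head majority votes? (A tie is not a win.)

2

Varga against each rival (23 committee members):
Varga vs Dube: Dube wins 13–10.
Varga vs Hoang: 9 to 14, Hoang.
Varga vs Kaur: Varga wins 15–8.
Varga vs Blum: Varga, 12–11.
Varga beats Kaur, Blum; loses to Dube, Hoang — 2 pairwise wins.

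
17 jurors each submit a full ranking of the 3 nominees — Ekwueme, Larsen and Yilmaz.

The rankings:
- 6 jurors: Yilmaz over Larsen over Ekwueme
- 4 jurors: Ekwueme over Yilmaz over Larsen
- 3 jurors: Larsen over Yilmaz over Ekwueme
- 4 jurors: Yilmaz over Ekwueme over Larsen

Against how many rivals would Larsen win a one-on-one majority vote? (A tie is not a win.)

Larsen against each rival (17 jurors):
Larsen vs Ekwueme: Larsen, 9–8.
Larsen vs Yilmaz: Larsen preferred on 3 ballots; Yilmaz wins 14–3.
Larsen beats Ekwueme; loses to Yilmaz — 1 pairwise win.

1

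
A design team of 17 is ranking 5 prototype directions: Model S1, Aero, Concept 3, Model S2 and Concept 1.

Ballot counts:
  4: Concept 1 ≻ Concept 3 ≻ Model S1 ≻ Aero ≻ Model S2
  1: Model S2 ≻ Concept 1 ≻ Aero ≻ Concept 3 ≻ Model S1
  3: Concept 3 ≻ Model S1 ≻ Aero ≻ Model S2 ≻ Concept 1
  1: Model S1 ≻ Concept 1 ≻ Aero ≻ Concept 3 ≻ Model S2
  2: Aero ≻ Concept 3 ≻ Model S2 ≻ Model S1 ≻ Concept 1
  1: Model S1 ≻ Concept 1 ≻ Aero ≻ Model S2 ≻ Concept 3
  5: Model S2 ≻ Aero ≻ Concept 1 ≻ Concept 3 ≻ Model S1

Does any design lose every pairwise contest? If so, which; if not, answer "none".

none

Head-to-head results (17 engineers):
Model S1 vs Aero: 9 to 8, Model S1.
Model S1–Concept 3: Concept 3 15–2.
Model S1 vs Model S2: 4+3+1+1 = 9 for Model S1, 8 for Model S2 — Model S1 by 9–8.
Model S1 vs Concept 1: 3+1+2+1 = 7 for Model S1, 10 for Concept 1 — Concept 1 by 10–7.
Aero vs Concept 3: Aero is ranked higher on 1+1+2+1+5 = 10 ballots, Concept 3 on 7. Aero wins 10–7.
Aero vs Model S2: 11 to 6, Aero.
Aero vs Concept 1: 10 to 7, Aero.
Concept 3 vs Model S2: Concept 3 preferred on 4+3+1+2 = 10 ballots; Concept 3 wins 10–7.
Concept 3 vs Concept 1: 5 to 12, Concept 1.
Model S2 vs Concept 1: Model S2 is ranked higher on 1+3+2+5 = 11 ballots, Concept 1 on 6. Model S2 wins 11–6.
Each design has at least one pairwise win (Model S1 beats Aero; Aero beats Concept 3; Concept 3 beats Model S1; Model S2 beats Concept 1; Concept 1 beats Model S1) — no Condorcet loser.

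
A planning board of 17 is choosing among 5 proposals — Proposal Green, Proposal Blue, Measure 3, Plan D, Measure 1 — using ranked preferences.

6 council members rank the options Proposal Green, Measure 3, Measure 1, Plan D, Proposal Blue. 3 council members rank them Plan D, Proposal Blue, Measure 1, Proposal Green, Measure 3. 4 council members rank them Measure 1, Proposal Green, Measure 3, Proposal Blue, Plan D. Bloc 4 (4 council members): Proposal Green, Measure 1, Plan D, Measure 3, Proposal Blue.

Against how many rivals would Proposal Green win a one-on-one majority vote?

4

Proposal Green against each rival (17 council members):
Proposal Green vs Proposal Blue: Proposal Green wins 14–3.
Proposal Green vs Measure 3: 6+3+4+4 = 17 for Proposal Green, 0 for Measure 3 — Proposal Green by 17–0.
Proposal Green–Plan D: Proposal Green 14–3.
Proposal Green vs Measure 1: 6+4 = 10 for Proposal Green, 7 for Measure 1 — Proposal Green by 10–7.
Proposal Green beats Proposal Blue, Measure 3, Plan D, Measure 1 — 4 pairwise wins.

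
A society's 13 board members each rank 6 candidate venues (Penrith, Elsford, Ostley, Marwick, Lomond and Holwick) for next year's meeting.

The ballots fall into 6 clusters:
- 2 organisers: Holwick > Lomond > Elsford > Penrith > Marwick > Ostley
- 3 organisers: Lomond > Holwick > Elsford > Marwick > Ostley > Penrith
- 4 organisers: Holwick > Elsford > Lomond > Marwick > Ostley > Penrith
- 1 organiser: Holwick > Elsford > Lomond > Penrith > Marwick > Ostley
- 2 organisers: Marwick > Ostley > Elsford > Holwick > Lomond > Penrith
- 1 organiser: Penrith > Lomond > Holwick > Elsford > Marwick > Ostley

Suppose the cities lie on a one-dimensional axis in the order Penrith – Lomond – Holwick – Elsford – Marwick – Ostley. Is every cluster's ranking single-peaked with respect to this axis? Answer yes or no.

yes

Axis positions: Penrith=1, Lomond=2, Holwick=3, Elsford=4, Marwick=5, Ostley=6.
Cluster 1 (peak Holwick at position 3): ranking walks positions 3-2-4-1-5-6, expanding outward from the peak — single-peaked.
Cluster 2 (peak Lomond at position 2): ranking walks positions 2-3-4-5-6-1, expanding outward from the peak — single-peaked.
Cluster 3 (peak Holwick at position 3): ranking walks positions 3-4-2-5-6-1, expanding outward from the peak — single-peaked.
Cluster 4 (peak Holwick at position 3): ranking walks positions 3-4-2-1-5-6, expanding outward from the peak — single-peaked.
Cluster 5 (peak Marwick at position 5): ranking walks positions 5-6-4-3-2-1, expanding outward from the peak — single-peaked.
Cluster 6 (peak Penrith at position 1): ranking walks positions 1-2-3-4-5-6, expanding outward from the peak — single-peaked.
Every ranking is single-peaked on this axis.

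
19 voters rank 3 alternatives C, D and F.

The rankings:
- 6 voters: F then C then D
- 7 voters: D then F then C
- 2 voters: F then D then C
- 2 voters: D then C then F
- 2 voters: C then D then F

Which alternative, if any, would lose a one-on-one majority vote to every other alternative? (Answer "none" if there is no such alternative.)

C

Pairwise majorities:
C vs D: D wins 11–8.
C vs F: F, 15–4.
D vs F: D preferred on 7+2+2 = 11 ballots; D wins 11–8.
C is beaten in every head-to-head and is the Condorcet loser.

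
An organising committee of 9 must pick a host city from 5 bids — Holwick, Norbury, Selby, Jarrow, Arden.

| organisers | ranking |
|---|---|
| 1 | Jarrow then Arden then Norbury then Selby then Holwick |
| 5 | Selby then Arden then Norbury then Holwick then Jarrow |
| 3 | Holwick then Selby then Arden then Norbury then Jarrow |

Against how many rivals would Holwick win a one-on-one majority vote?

1

Holwick against each rival (9 organisers):
Holwick vs Norbury: Holwick is ranked higher on 3 ballots, Norbury on 6. Norbury wins 6–3.
Holwick vs Selby: 3 to 6, Selby.
Holwick vs Jarrow: Holwick is ranked higher on 5+3 = 8 ballots, Jarrow on 1. Holwick wins 8–1.
Holwick vs Arden: Arden wins 6–3.
Holwick beats Jarrow; loses to Norbury, Selby, Arden — 1 pairwise win.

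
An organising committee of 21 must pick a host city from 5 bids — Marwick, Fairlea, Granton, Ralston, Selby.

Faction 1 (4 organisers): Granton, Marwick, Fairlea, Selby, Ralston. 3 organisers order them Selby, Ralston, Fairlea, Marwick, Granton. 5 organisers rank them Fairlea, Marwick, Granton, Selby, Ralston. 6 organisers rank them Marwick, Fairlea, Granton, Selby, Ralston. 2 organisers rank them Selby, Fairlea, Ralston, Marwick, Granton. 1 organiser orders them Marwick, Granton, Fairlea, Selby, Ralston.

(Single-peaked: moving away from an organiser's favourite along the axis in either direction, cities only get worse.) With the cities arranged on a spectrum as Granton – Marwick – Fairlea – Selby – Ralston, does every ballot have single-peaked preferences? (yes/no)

yes

Axis positions: Granton=1, Marwick=2, Fairlea=3, Selby=4, Ralston=5.
Faction 1 (peak Granton at position 1): ranking walks positions 1-2-3-4-5, expanding outward from the peak — single-peaked.
Faction 2 (peak Selby at position 4): ranking walks positions 4-5-3-2-1, expanding outward from the peak — single-peaked.
Faction 3 (peak Fairlea at position 3): ranking walks positions 3-2-1-4-5, expanding outward from the peak — single-peaked.
Faction 4 (peak Marwick at position 2): ranking walks positions 2-3-1-4-5, expanding outward from the peak — single-peaked.
Faction 5 (peak Selby at position 4): ranking walks positions 4-3-5-2-1, expanding outward from the peak — single-peaked.
Faction 6 (peak Marwick at position 2): ranking walks positions 2-1-3-4-5, expanding outward from the peak — single-peaked.
Every ranking is single-peaked on this axis.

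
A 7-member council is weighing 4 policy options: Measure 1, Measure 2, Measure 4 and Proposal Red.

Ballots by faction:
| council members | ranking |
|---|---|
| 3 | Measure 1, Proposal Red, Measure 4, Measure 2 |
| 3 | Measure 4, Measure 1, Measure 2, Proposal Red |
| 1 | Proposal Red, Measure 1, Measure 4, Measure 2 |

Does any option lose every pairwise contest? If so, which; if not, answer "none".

Pairwise majorities:
Measure 1 vs Measure 2: Measure 1 is ranked higher on 3+3+1 = 7 ballots, Measure 2 on 0. Measure 1 wins 7–0.
Measure 1 vs Measure 4: 4 to 3, Measure 1.
Measure 1 vs Proposal Red: Measure 1 preferred on 3+3 = 6 ballots; Measure 1 wins 6–1.
Measure 2 vs Measure 4: Measure 4, 7–0.
Measure 2 vs Proposal Red: Proposal Red, 4–3.
Measure 4 vs Proposal Red: 3 for Measure 4, 4 for Proposal Red — Proposal Red by 4–3.
Measure 2 is beaten in every head-to-head and is the Condorcet loser.

Measure 2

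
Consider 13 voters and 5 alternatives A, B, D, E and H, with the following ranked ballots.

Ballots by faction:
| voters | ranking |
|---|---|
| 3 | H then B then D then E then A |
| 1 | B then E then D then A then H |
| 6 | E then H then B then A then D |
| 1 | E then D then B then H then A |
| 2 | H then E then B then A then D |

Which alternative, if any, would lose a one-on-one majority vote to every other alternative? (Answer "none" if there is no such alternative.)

D

Pairwise majorities:
A vs B: 0 for A, 13 for B — B by 13–0.
A vs D: A is ranked higher on 6+2 = 8 ballots, D on 5. A wins 8–5.
A vs E: A is ranked higher on 0 ballots, E on 13. E wins 13–0.
A vs H: 1 to 12, H.
B vs D: 3+1+6+2 = 12 for B, 1 for D — B by 12–1.
B vs E: 4 to 9, E.
B vs H: B preferred on 1+1 = 2 ballots; H wins 11–2.
D vs E: 3 for D, 10 for E — E by 10–3.
D–H: H 11–2.
E–H: E 8–5.
D loses to every other alternative — it is the Condorcet loser.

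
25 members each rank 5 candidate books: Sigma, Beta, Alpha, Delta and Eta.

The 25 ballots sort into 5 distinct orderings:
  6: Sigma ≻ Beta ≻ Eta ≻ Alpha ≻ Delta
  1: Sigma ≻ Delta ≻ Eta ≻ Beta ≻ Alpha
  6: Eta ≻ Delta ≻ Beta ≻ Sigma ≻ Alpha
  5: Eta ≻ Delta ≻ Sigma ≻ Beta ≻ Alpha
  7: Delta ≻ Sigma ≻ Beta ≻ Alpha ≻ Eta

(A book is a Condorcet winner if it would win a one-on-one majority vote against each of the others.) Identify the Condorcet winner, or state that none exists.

Pairwise majorities:
Sigma vs Beta: Sigma, 19–6.
Sigma vs Alpha: Sigma wins 25–0.
Sigma vs Delta: Delta, 18–7.
Sigma vs Eta: Sigma, 14–11.
Beta–Alpha: Beta 25–0.
Beta vs Delta: Delta, 19–6.
Beta vs Eta: Beta wins 13–12.
Alpha vs Delta: Delta wins 19–6.
Alpha vs Eta: Eta wins 18–7.
Delta vs Eta: Eta wins 17–8.
Each book drops at least one matchup (Sigma loses to Delta; Beta loses to Sigma; Alpha loses to Sigma; Delta loses to Eta; Eta loses to Sigma); the cycle Sigma → Eta → Delta → Sigma rules out a Condorcet winner.

none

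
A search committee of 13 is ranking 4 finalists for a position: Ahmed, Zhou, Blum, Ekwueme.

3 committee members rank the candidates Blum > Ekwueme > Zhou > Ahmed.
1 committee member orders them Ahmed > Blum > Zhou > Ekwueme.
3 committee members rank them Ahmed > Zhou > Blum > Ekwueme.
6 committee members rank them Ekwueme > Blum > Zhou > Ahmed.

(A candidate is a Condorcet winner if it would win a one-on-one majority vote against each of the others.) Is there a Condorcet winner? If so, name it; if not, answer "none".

Blum

Check each pair by majority over 13 ballots:
Ahmed vs Zhou: Zhou wins 9–4.
Ahmed vs Blum: Blum wins 9–4.
Ahmed vs Ekwueme: Ekwueme, 9–4.
Zhou vs Blum: Blum, 10–3.
Zhou vs Ekwueme: Ekwueme wins 9–4.
Blum–Ekwueme: Blum 7–6.
Blum wins every pairwise contest, so Blum is the Condorcet winner.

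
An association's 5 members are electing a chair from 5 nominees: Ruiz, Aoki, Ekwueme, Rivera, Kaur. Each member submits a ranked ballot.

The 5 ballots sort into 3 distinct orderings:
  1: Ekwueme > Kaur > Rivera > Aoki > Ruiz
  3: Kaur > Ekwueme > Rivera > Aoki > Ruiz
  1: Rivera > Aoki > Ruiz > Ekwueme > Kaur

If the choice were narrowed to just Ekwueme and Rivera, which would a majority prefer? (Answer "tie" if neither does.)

Ballots ranking Ekwueme above Rivera: 1 + 3 = 4.
Ballots ranking Rivera above Ekwueme: 5 − 4 = 1.
Ekwueme wins the head-to-head 4–1.

Ekwueme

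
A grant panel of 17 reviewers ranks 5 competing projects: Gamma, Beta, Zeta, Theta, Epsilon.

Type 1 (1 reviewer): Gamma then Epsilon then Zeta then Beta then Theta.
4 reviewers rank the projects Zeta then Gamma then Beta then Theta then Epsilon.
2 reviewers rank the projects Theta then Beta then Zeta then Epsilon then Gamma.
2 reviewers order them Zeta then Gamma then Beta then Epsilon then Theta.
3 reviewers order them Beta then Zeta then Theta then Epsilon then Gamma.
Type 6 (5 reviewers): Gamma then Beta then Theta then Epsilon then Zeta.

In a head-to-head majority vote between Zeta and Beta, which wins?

Ballots ranking Zeta above Beta: 1 + 4 + 2 = 7.
Ballots ranking Beta above Zeta: 17 − 7 = 10.
Beta wins the head-to-head 10–7.

Beta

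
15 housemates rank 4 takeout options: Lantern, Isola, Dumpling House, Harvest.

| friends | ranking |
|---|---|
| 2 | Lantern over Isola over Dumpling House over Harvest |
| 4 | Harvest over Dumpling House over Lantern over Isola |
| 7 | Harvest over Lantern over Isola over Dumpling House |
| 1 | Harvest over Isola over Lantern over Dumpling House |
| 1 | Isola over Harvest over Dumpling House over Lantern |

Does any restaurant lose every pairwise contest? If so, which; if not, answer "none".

Head-to-head results (15 friends):
Lantern–Isola: Lantern 13–2.
Lantern vs Dumpling House: Lantern, 10–5.
Lantern vs Harvest: 2 for Lantern, 13 for Harvest — Harvest by 13–2.
Isola vs Dumpling House: Isola is ranked higher on 2+7+1+1 = 11 ballots, Dumpling House on 4. Isola wins 11–4.
Isola vs Harvest: Isola is ranked higher on 2+1 = 3 ballots, Harvest on 12. Harvest wins 12–3.
Dumpling House vs Harvest: Dumpling House is ranked higher on 2 ballots, Harvest on 13. Harvest wins 13–2.
Dumpling House loses to every other restaurant — it is the Condorcet loser.

Dumpling House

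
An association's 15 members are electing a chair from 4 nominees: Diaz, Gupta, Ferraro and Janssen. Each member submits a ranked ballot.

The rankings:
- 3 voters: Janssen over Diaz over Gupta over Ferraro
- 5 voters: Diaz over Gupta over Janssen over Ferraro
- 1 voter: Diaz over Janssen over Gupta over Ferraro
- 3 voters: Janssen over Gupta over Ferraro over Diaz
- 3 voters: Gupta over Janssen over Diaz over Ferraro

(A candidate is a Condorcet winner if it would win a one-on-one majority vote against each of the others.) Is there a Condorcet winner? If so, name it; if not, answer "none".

Check each pair by majority over 15 ballots:
Diaz vs Gupta: Diaz, 9–6.
Diaz vs Ferraro: Diaz wins 12–3.
Diaz vs Janssen: Janssen wins 9–6.
Gupta vs Ferraro: Gupta wins 15–0.
Gupta vs Janssen: Gupta wins 8–7.
Ferraro–Janssen: Janssen 15–0.
Every candidate loses at least once (Diaz loses to Janssen; Gupta loses to Diaz; Ferraro loses to Diaz; Janssen loses to Gupta). The majority relation contains the cycle Diaz > Gupta > Janssen > Diaz, so there is no Condorcet winner.

none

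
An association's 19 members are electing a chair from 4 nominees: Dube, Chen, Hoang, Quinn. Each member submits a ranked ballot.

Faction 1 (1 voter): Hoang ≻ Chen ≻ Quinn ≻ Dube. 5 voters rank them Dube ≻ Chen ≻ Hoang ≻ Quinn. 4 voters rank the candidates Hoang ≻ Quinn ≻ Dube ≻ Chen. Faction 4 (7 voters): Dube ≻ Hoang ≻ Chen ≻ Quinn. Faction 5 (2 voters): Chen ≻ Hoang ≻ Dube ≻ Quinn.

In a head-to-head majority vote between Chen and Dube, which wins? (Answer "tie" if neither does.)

Dube

Ballots ranking Chen above Dube: 1 + 2 = 3.
Ballots ranking Dube above Chen: 19 − 3 = 16.
Dube wins the head-to-head 16–3.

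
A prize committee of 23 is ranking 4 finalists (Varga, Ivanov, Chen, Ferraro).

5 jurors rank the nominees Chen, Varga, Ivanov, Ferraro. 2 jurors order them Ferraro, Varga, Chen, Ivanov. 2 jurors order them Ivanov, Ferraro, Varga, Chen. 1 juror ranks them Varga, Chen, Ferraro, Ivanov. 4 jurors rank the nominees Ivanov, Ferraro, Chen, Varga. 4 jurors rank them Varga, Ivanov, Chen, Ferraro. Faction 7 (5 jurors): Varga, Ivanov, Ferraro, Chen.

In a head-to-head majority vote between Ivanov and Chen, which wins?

Ballots ranking Ivanov above Chen: 2 + 4 + 4 + 5 = 15.
Ballots ranking Chen above Ivanov: 23 − 15 = 8.
Ivanov wins the head-to-head 15–8.

Ivanov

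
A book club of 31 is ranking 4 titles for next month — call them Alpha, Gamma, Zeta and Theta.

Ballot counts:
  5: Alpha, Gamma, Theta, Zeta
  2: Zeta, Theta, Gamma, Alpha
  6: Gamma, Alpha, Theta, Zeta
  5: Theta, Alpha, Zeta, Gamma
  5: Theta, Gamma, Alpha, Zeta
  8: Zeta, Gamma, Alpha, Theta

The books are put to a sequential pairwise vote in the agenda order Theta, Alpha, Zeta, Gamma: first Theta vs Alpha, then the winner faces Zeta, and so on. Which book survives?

Round 1: Theta vs Alpha — 12–19, Alpha advances.
Round 2: Alpha vs Zeta — 21–10, Alpha advances.
Round 3: Alpha vs Gamma — 10–21, Gamma advances.
The agenda winner is Gamma.

Gamma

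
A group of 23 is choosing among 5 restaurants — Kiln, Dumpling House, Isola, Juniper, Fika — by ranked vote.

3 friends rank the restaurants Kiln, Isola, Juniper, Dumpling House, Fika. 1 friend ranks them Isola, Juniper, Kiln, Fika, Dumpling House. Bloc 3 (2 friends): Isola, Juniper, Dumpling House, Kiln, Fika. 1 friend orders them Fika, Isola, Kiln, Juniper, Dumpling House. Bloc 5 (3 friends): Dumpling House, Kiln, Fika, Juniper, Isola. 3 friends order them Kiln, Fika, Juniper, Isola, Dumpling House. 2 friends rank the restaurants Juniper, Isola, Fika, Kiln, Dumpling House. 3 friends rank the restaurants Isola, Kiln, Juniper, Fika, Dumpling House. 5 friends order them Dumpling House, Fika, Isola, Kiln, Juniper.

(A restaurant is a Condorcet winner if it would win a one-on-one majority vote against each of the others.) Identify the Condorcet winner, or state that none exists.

none

Head-to-head results (23 friends):
Kiln vs Dumpling House: 3+1+1+3+2+3 = 13 for Kiln, 10 for Dumpling House — Kiln by 13–10.
Kiln vs Isola: Isola, 14–9.
Kiln vs Juniper: Kiln, 18–5.
Kiln–Fika: Kiln 15–8.
Dumpling House vs Isola: Dumpling House is ranked higher on 3+5 = 8 ballots, Isola on 15. Isola wins 15–8.
Dumpling House vs Juniper: Juniper, 15–8.
Dumpling House vs Fika: Dumpling House, 13–10.
Isola vs Juniper: Isola wins 15–8.
Isola vs Fika: 11 to 12, Fika.
Juniper vs Fika: 11 to 12, Fika.
Every restaurant loses at least once (Kiln loses to Isola; Dumpling House loses to Kiln; Isola loses to Fika; Juniper loses to Kiln; Fika loses to Kiln). The majority relation contains the cycle Kiln → Fika → Isola → Kiln, so there is no Condorcet winner.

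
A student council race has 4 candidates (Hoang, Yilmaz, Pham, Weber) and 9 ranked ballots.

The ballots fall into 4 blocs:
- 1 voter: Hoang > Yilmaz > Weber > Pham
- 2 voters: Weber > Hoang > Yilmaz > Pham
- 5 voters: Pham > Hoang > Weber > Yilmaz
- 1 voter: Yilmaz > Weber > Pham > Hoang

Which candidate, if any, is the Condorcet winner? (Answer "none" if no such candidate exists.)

Head-to-head results (9 voters):
Hoang vs Yilmaz: Hoang is ranked higher on 1+2+5 = 8 ballots, Yilmaz on 1. Hoang wins 8–1.
Hoang vs Pham: 1+2 = 3 for Hoang, 6 for Pham — Pham by 6–3.
Hoang vs Weber: 1+5 = 6 for Hoang, 3 for Weber — Hoang by 6–3.
Yilmaz vs Pham: 4 to 5, Pham.
Yilmaz vs Weber: 2 to 7, Weber.
Pham vs Weber: Pham preferred on 5 ballots; Pham wins 5–4.
Pham defeats every rival head-to-head and is the Condorcet winner.

Pham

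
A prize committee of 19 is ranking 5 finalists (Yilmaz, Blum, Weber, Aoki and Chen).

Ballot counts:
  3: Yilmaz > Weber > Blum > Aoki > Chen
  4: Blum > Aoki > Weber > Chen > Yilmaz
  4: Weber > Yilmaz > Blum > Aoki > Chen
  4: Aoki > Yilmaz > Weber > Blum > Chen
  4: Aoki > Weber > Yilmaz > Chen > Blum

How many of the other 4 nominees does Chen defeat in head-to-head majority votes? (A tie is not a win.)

Chen against each rival (19 jurors):
Chen–Yilmaz: Yilmaz 15–4.
Chen vs Blum: 4 to 15, Blum.
Chen–Weber: Weber 19–0.
Chen vs Aoki: Aoki wins 19–0.
Chen beats no one; loses to Yilmaz, Blum, Weber, Aoki — 0 pairwise wins.

0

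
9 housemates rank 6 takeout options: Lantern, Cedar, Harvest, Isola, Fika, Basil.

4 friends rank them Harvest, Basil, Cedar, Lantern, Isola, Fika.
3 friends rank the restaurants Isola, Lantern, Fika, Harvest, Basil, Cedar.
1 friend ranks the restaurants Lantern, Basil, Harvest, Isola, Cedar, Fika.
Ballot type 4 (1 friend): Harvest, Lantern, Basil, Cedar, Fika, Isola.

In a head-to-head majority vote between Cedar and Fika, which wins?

Cedar

Ballots ranking Cedar above Fika: 4 + 1 + 1 = 6.
Ballots ranking Fika above Cedar: 9 − 6 = 3.
Cedar wins the head-to-head 6–3.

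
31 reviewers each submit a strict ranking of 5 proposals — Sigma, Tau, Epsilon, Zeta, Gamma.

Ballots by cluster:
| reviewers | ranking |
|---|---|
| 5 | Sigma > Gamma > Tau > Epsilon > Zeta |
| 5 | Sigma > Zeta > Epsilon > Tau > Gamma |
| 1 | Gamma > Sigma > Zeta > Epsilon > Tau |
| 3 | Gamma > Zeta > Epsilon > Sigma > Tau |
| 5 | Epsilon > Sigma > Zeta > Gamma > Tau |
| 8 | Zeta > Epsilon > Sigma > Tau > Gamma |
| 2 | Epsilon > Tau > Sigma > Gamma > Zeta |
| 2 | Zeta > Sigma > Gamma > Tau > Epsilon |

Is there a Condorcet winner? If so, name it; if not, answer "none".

none

Pairwise majorities:
Sigma vs Tau: Sigma preferred on 29 ballots; Sigma wins 29–2.
Sigma vs Epsilon: 5+5+1+2 = 13 for Sigma, 18 for Epsilon — Epsilon by 18–13.
Sigma vs Zeta: Sigma preferred on 5+5+1+5+2 = 18 ballots; Sigma wins 18–13.
Sigma vs Gamma: Sigma is ranked higher on 5+5+5+8+2+2 = 27 ballots, Gamma on 4. Sigma wins 27–4.
Tau vs Epsilon: 7 to 24, Epsilon.
Tau vs Zeta: 5+2 = 7 for Tau, 24 for Zeta — Zeta by 24–7.
Tau vs Gamma: Tau is ranked higher on 5+8+2 = 15 ballots, Gamma on 16. Gamma wins 16–15.
Epsilon vs Zeta: 5+5+2 = 12 for Epsilon, 19 for Zeta — Zeta by 19–12.
Epsilon vs Gamma: Epsilon is ranked higher on 5+5+8+2 = 20 ballots, Gamma on 11. Epsilon wins 20–11.
Zeta vs Gamma: Zeta is ranked higher on 5+5+8+2 = 20 ballots, Gamma on 11. Zeta wins 20–11.
No project is unbeaten: Sigma loses to Epsilon; Tau loses to Sigma; Epsilon loses to Zeta; Zeta loses to Sigma; Gamma loses to Sigma. In particular Sigma → Zeta → Epsilon → Sigma is a majority cycle — no Condorcet winner exists.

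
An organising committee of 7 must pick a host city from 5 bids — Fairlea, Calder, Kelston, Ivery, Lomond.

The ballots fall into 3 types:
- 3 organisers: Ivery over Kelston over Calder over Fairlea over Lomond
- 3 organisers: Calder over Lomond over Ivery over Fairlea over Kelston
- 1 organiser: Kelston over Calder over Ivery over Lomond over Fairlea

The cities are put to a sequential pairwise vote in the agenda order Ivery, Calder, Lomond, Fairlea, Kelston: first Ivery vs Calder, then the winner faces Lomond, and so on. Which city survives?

Round 1: Ivery vs Calder — 3–4, Calder advances.
Round 2: Calder vs Lomond — 7–0, Calder advances.
Round 3: Calder vs Fairlea — 7–0, Calder advances.
Round 4: Calder vs Kelston — 3–4, Kelston advances.
The agenda winner is Kelston.

Kelston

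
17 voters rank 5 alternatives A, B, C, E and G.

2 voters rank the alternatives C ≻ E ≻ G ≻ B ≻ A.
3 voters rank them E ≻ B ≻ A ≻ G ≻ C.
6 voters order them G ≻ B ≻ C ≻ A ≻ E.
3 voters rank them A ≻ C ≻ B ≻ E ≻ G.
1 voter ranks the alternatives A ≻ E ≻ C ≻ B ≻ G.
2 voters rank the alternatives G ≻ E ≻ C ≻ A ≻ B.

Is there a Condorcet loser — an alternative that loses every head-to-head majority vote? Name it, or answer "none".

none

Pairwise majorities:
A vs B: B wins 11–6.
A vs C: C wins 10–7.
A vs E: A wins 10–7.
A vs G: 7 to 10, G.
B vs C: B, 9–8.
B vs E: B preferred on 6+3 = 9 ballots; B wins 9–8.
B vs G: B is ranked higher on 3+3+1 = 7 ballots, G on 10. G wins 10–7.
C–E: C 11–6.
C vs G: 6 to 11, G.
E vs G: E wins 9–8.
Every alternative wins at least one matchup (A beats E; B beats A; C beats A; E beats G; G beats A), so there is no Condorcet loser.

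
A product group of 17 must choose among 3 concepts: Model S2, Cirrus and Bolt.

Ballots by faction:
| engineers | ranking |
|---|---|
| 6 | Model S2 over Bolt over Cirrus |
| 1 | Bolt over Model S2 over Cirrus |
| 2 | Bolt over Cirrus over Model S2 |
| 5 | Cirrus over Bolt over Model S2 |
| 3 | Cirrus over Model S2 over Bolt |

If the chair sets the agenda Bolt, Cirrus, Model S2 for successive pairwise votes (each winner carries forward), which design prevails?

Model S2

Round 1: Bolt vs Cirrus — 9–8, Bolt advances.
Round 2: Bolt vs Model S2 — 8–9, Model S2 advances.
Model S2 survives the agenda.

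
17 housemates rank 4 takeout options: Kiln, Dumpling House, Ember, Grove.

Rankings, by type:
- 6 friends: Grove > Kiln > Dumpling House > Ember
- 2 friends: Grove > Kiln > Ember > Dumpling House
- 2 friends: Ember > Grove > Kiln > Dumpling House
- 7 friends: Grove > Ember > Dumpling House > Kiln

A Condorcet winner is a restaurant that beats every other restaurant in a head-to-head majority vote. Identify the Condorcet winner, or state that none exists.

Pairwise majorities:
Kiln–Dumpling House: Kiln 10–7.
Kiln–Ember: Ember 9–8.
Kiln vs Grove: Kiln is ranked higher on 0 ballots, Grove on 17. Grove wins 17–0.
Dumpling House vs Ember: Ember, 11–6.
Dumpling House vs Grove: Grove wins 17–0.
Ember vs Grove: Grove, 15–2.
Grove wins every pairwise contest, so Grove is the Condorcet winner.

Grove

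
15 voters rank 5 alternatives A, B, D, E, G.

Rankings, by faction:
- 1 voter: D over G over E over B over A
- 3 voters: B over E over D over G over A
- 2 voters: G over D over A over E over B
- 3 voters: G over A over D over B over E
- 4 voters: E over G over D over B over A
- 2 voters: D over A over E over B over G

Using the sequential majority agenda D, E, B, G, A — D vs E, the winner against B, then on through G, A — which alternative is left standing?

Round 1: D vs E — 8–7, D advances.
Round 2: D vs B — 12–3, D advances.
Round 3: D vs G — 6–9, G advances.
Round 4: G vs A — 13–2, G advances.
The agenda winner is G.

G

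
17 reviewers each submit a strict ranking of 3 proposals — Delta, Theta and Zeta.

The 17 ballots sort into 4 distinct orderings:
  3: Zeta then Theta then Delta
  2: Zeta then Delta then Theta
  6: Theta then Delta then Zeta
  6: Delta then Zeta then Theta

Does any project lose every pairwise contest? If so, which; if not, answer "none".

Pairwise majorities:
Delta vs Theta: Delta preferred on 2+6 = 8 ballots; Theta wins 9–8.
Delta vs Zeta: Delta, 12–5.
Theta vs Zeta: 6 for Theta, 11 for Zeta — Zeta by 11–6.
Each project has at least one pairwise win (Delta beats Zeta; Theta beats Delta; Zeta beats Theta) — no Condorcet loser.

none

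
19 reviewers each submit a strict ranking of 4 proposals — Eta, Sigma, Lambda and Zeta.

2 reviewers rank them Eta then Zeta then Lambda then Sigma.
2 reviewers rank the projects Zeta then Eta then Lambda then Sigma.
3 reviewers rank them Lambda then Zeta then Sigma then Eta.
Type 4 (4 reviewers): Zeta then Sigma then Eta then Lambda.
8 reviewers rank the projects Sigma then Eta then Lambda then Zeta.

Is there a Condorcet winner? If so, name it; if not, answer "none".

Check each pair by majority over 19 ballots:
Eta vs Sigma: 2+2 = 4 for Eta, 15 for Sigma — Sigma by 15–4.
Eta vs Lambda: 16 to 3, Eta.
Eta vs Zeta: Eta preferred on 2+8 = 10 ballots; Eta wins 10–9.
Sigma vs Lambda: Sigma preferred on 4+8 = 12 ballots; Sigma wins 12–7.
Sigma vs Zeta: Sigma is ranked higher on 8 ballots, Zeta on 11. Zeta wins 11–8.
Lambda vs Zeta: Lambda is ranked higher on 3+8 = 11 ballots, Zeta on 8. Lambda wins 11–8.
Every project loses at least once (Eta loses to Sigma; Sigma loses to Zeta; Lambda loses to Eta; Zeta loses to Eta). The majority relation contains the cycle Eta > Zeta > Sigma > Eta, so there is no Condorcet winner.

none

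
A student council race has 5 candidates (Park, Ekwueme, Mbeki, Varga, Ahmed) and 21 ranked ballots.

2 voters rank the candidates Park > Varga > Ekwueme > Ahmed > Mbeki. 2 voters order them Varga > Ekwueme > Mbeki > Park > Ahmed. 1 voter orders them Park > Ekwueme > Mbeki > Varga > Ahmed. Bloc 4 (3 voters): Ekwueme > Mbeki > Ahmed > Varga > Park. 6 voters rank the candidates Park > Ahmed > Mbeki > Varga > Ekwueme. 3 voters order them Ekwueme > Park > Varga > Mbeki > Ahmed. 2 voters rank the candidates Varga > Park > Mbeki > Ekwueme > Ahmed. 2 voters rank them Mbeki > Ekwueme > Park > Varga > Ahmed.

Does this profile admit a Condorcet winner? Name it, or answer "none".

Park

Check each pair by majority over 21 ballots:
Park vs Ekwueme: Park preferred on 2+1+6+2 = 11 ballots; Park wins 11–10.
Park vs Mbeki: 2+1+6+3+2 = 14 for Park, 7 for Mbeki — Park by 14–7.
Park vs Varga: Park preferred on 2+1+6+3+2 = 14 ballots; Park wins 14–7.
Park vs Ahmed: Park preferred on 18 ballots; Park wins 18–3.
Ekwueme vs Mbeki: 11 to 10, Ekwueme.
Ekwueme vs Varga: Ekwueme preferred on 1+3+3+2 = 9 ballots; Varga wins 12–9.
Ekwueme vs Ahmed: 15 for Ekwueme, 6 for Ahmed — Ekwueme by 15–6.
Mbeki vs Varga: Mbeki preferred on 1+3+6+2 = 12 ballots; Mbeki wins 12–9.
Mbeki vs Ahmed: 2+1+3+3+2+2 = 13 for Mbeki, 8 for Ahmed — Mbeki by 13–8.
Varga vs Ahmed: Varga is ranked higher on 2+2+1+3+2+2 = 12 ballots, Ahmed on 9. Varga wins 12–9.
Only Park has no losses; Park is the Condorcet winner.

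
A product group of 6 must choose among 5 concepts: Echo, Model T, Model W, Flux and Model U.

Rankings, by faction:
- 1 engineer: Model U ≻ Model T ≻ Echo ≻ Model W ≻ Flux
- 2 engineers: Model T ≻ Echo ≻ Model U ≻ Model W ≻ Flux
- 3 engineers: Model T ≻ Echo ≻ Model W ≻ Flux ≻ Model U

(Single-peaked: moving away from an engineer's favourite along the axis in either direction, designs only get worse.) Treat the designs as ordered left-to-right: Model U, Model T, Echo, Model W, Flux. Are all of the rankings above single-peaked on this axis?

yes

Axis positions: Model U=1, Model T=2, Echo=3, Model W=4, Flux=5.
Faction 1 (peak Model U at position 1): ranking walks positions 1-2-3-4-5, expanding outward from the peak — single-peaked.
Faction 2 (peak Model T at position 2): ranking walks positions 2-3-1-4-5, expanding outward from the peak — single-peaked.
Faction 3 (peak Model T at position 2): ranking walks positions 2-3-4-5-1, expanding outward from the peak — single-peaked.
Every ranking is single-peaked on this axis.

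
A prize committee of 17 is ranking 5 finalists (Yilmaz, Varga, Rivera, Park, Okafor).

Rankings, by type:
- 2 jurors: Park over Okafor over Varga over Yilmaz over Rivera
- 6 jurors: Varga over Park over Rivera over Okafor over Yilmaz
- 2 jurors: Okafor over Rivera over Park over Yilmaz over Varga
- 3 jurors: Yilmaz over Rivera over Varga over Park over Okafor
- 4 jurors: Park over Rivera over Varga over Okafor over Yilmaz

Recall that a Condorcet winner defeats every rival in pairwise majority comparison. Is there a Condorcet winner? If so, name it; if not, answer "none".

Pairwise majorities:
Yilmaz vs Varga: Yilmaz is ranked higher on 2+3 = 5 ballots, Varga on 12. Varga wins 12–5.
Yilmaz vs Rivera: 2+3 = 5 for Yilmaz, 12 for Rivera — Rivera by 12–5.
Yilmaz vs Park: Yilmaz preferred on 3 ballots; Park wins 14–3.
Yilmaz vs Okafor: Yilmaz is ranked higher on 3 ballots, Okafor on 14. Okafor wins 14–3.
Varga vs Rivera: Varga is ranked higher on 2+6 = 8 ballots, Rivera on 9. Rivera wins 9–8.
Varga vs Park: 9 to 8, Varga.
Varga vs Okafor: Varga preferred on 6+3+4 = 13 ballots; Varga wins 13–4.
Rivera vs Park: Rivera is ranked higher on 2+3 = 5 ballots, Park on 12. Park wins 12–5.
Rivera vs Okafor: Rivera preferred on 6+3+4 = 13 ballots; Rivera wins 13–4.
Park vs Okafor: Park is ranked higher on 2+6+3+4 = 15 ballots, Okafor on 2. Park wins 15–2.
Each nominee drops at least one matchup (Yilmaz loses to Varga; Varga loses to Rivera; Rivera loses to Park; Park loses to Varga; Okafor loses to Varga); the cycle Varga > Park > Rivera > Varga rules out a Condorcet winner.

none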